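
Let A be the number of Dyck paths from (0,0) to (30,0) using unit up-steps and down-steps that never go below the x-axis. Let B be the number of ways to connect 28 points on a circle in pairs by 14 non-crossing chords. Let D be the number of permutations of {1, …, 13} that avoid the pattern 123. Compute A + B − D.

A Dyck path with 15 up-steps and 15 down-steps has semilength 15, so there are C_15 of them. So A = C_15 = 9694845.
Pairing 28 circle points by 14 non-crossing chords gives C_14 matchings. So B = C_14 = 2674440.
Permutations of [n] avoiding any single length-3 pattern are counted by C_n; here n = 13. So D = C_13 = 742900.
A + B − D = 9694845 + 2674440 − 742900 = 11626385.

11626385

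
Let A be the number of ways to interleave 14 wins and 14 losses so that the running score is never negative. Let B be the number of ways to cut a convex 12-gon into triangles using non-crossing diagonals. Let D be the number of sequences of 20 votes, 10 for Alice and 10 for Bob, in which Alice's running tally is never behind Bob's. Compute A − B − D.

2640848

Reading a vote for the leader as '(' and for the other as ')' turns such a sequence into a balanced string of 14 pairs, so the count is C_14. So A = C_14 = 2674440.
Triangulations of a convex m-gon are counted by C_{m−2}; with m = 12 this is C_10. So B = C_10 = 16796.
Ballot sequences with n votes each where one side never trails are Dyck words, counted by C_n; here n = 10. So D = C_10 = 16796.
A − B − D = 2674440 − 16796 − 16796 = 2640848.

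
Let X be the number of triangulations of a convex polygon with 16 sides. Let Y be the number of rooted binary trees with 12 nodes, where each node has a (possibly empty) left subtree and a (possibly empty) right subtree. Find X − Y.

2466428

A convex 16-gon is triangulated into 14 triangles, and the number of such triangulations is the Catalan number C_{16−2} = C_14. So X = C_14 = 2674440.
Rooted binary trees with 12 nodes (each child slot possibly empty) number C_12. So Y = C_12 = 208012.
X − Y = 2674440 − 208012 = 2466428.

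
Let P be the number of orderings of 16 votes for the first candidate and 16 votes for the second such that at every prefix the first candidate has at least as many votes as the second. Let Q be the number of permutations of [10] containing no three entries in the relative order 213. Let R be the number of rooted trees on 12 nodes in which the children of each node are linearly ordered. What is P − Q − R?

35282088

Ballot sequences with n votes each where one side never trails are Dyck words, counted by C_n; here n = 16. So P = C_16 = 35357670.
For any fixed pattern of length 3, the pattern-avoiding permutations of [10] number C_10. So Q = C_10 = 16796.
A rooted plane tree on 12 nodes has 11 edges, and such trees are counted by C_11. So R = C_11 = 58786.
P − Q − R = 35357670 − 16796 − 58786 = 35282088.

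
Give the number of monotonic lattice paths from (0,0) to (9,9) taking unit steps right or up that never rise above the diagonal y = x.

4862

Monotone paths in an n×n grid that stay weakly below the diagonal are counted by C_n; here n = 9.
C_9 = C(18,9)/10 = 48620/10 = 4862.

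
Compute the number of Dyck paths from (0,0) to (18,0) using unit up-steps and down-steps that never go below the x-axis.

4862

Dyck paths of semilength n (length 2n) are counted by C_n; here n = 9.
C_9 = C(18,9)/10 = 48620/10 = 4862.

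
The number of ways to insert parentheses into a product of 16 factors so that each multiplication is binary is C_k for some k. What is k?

Bracketing 16 factors into binary products is counted by C_{16−1} = C_15.

15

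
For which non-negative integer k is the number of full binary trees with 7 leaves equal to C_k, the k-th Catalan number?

6

A full binary tree with L leaves has L−1 internal nodes and is counted by C_{L−1}; L = 7 gives C_6.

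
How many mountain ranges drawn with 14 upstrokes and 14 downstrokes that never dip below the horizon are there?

2674440

Dyck paths of semilength n (length 2n) are counted by C_n; here n = 14.
C_14 = 2674440.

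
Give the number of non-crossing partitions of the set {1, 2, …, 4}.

The non-crossing partitions of [4] form a lattice of size C_4.
C_4 = C(8,4)/5 = 70/5 = 14.

14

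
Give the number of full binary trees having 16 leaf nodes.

Full binary trees with 16 leaves have 16−1 = 15 internal nodes, so there are C_15 of them.
C_15 = C(30,15)/16 = 155117520/16 = 9694845.

9694845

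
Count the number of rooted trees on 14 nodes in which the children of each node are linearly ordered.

Rooted ordered (plane) trees on m nodes have m−1 edges and are counted by C_{m−1}; m = 14 gives C_13.
C_13 = C(26,13)/14 = 10400600/14 = 742900.

742900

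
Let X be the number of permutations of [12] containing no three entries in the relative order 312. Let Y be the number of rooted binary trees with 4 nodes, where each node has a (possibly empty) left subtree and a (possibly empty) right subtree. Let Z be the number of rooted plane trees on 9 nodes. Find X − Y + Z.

209428

Permutations of [n] avoiding any single length-3 pattern are counted by C_n; here n = 12. So X = C_12 = 208012.
Rooted binary trees with 4 nodes (each child slot possibly empty) number C_4. So Y = C_4 = 14.
Rooted ordered (plane) trees on m nodes have m−1 edges and are counted by C_{m−1}; m = 9 gives C_8. So Z = C_8 = 1430.
X − Y + Z = 208012 − 14 + 1430 = 209428.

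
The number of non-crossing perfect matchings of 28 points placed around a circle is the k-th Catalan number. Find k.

14

Non-crossing perfect matchings of 2n points on a circle are counted by C_n; with 28 points, n = 14.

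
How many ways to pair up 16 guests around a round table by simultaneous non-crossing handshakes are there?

With 16 = 2·8 people, non-crossing handshake pairings are non-crossing perfect matchings on a circle, counted by C_8.
C_8 = C(16,8)/9 = 12870/9 = 1430.

1430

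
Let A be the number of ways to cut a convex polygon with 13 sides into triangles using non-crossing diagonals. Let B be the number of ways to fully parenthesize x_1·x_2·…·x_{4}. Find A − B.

Triangulations of a convex m-gon are counted by C_{m−2}; with m = 13 this is C_11. So A = C_11 = 58786.
Ways to associate a product of 4 factors correspond to binary trees on 4 leaves, so the count is C_3. So B = C_3 = 5.
A − B = 58786 − 5 = 58781.

58781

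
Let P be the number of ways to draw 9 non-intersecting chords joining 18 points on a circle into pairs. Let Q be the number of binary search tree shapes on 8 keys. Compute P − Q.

Non-crossing perfect matchings of 2n points on a circle are counted by C_n; with 18 points, n = 9. So P = C_9 = 4862.
There are C_n binary search tree shapes on n keys; with n = 8 that is C_8. So Q = C_8 = 1430.
P − Q = 4862 − 1430 = 3432.

3432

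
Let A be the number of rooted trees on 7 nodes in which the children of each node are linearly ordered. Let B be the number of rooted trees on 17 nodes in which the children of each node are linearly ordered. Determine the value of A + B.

35357802

A rooted plane tree on 7 nodes has 6 edges, and such trees are counted by C_6. So A = C_6 = 132.
A rooted plane tree on 17 nodes has 16 edges, and such trees are counted by C_16. So B = C_16 = 35357670.
A + B = 132 + 35357670 = 35357802.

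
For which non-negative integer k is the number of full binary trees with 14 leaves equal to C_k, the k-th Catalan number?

13

A full binary tree with L leaves has L−1 internal nodes and is counted by C_{L−1}; L = 14 gives C_13.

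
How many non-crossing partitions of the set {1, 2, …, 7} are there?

429

The non-crossing partitions of [7] form a lattice of size C_7.
C_7 = 429.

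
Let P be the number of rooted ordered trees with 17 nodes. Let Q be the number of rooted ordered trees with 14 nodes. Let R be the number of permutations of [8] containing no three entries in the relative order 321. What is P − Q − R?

Rooted ordered (plane) trees on m nodes have m−1 edges and are counted by C_{m−1}; m = 17 gives C_16. So P = C_16 = 35357670.
A rooted plane tree on 14 nodes has 13 edges, and such trees are counted by C_13. So Q = C_13 = 742900.
Permutations of [n] avoiding any single length-3 pattern are counted by C_n; here n = 8. So R = C_8 = 1430.
P − Q − R = 35357670 − 742900 − 1430 = 34613340.

34613340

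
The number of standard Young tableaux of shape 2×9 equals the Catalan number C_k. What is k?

9

Standard Young tableaux of shape 2×n are counted by C_n; here n = 9.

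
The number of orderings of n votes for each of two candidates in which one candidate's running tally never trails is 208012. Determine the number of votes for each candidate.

12

Such ballot sequences with n votes each are counted by C_n, and C_12 = 208012.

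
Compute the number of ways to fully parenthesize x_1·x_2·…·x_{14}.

742900

Ways to associate a product of 14 factors correspond to binary trees on 14 leaves, so the count is C_13.
C_13 = C_12 · 2(2·12+1)/(12+2) = 208012 · 50/14 = 742900.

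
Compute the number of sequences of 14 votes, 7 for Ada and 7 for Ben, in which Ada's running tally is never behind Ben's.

Ballot sequences with n votes each where one side never trails are Dyck words, counted by C_n; here n = 7.
C_7 = C_6 · 2(2·6+1)/(6+2) = 132 · 26/8 = 429.

429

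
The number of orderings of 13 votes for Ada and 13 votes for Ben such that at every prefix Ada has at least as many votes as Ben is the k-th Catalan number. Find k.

13

Reading a vote for the leader as '(' and for the other as ')' turns such a sequence into a balanced string of 13 pairs, so the count is C_13.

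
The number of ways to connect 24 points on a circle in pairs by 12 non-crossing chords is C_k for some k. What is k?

12

Pairing 24 circle points by 12 non-crossing chords gives C_12 matchings.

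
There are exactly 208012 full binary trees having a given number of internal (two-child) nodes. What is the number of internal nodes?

12

Full binary trees with n internal nodes are counted by C_n; 208012 = C_12.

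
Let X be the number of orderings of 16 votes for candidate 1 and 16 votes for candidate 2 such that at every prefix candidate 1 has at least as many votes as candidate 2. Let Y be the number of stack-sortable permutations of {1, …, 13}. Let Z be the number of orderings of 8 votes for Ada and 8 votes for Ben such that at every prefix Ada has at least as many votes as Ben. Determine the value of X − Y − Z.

Ballot sequences with n votes each where one side never trails are Dyck words, counted by C_n; here n = 16. So X = C_16 = 35357670.
Stack-sortable permutations are exactly the 231-avoiding ones, counted by C_n; here n = 13. So Y = C_13 = 742900.
Reading a vote for the leader as '(' and for the other as ')' turns such a sequence into a balanced string of 8 pairs, so the count is C_8. So Z = C_8 = 1430.
X − Y − Z = 35357670 − 742900 − 1430 = 34613340.

34613340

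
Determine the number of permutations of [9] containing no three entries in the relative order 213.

For any fixed pattern of length 3, the pattern-avoiding permutations of [9] number C_9.
C_9 = C(18,9)/10 = 48620/10 = 4862.

4862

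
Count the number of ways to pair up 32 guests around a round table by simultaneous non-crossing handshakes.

Non-crossing handshake pairings of 2n people are counted by C_n; 32 people gives n = 16.
C_16 = C_15 · 2(2·15+1)/(15+2) = 9694845 · 62/17 = 35357670.

35357670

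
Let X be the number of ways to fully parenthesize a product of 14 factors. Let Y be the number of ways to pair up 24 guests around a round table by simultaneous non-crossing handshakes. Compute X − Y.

534888

Parenthesizations of m factors correspond to full binary trees with m leaves, counted by C_{m−1}; m = 14 gives C_13. So X = C_13 = 742900.
Non-crossing handshake pairings of 2n people are counted by C_n; 24 people gives n = 12. So Y = C_12 = 208012.
X − Y = 742900 − 208012 = 534888.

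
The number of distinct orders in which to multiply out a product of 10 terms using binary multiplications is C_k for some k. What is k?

9

Bracketing 10 factors into binary products is counted by C_{10−1} = C_9.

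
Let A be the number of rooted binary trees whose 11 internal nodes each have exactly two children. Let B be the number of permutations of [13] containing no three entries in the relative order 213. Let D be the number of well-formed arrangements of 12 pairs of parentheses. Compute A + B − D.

593674

Full binary trees with n internal nodes are counted by C_n; here n = 11. So A = C_11 = 58786.
For any fixed pattern of length 3, the pattern-avoiding permutations of [13] number C_13. So B = C_13 = 742900.
Balanced strings of n pairs of brackets are counted by C_n; here n = 12. So D = C_12 = 208012.
A + B − D = 58786 + 742900 − 208012 = 593674.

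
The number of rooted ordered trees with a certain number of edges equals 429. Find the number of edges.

7

Rooted ordered trees with n edges are counted by C_n, and C_7 = 429.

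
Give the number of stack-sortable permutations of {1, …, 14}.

By Knuth's characterisation, the stack-sortable permutations of length 14 are the 231-avoiders, numbering C_14.
C_14 = C(28,14)/15 = 40116600/15 = 2674440.

2674440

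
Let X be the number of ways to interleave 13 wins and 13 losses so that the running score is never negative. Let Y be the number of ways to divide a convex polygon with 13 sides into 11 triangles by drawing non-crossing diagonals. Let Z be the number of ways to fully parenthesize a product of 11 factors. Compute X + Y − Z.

784890

Reading a vote for the leader as '(' and for the other as ')' turns such a sequence into a balanced string of 13 pairs, so the count is C_13. So X = C_13 = 742900.
Triangulations of a convex m-gon are counted by C_{m−2}; with m = 13 this is C_11. So Y = C_11 = 58786.
Parenthesizations of m factors correspond to full binary trees with m leaves, counted by C_{m−1}; m = 11 gives C_10. So Z = C_10 = 16796.
X + Y − Z = 742900 + 58786 − 16796 = 784890.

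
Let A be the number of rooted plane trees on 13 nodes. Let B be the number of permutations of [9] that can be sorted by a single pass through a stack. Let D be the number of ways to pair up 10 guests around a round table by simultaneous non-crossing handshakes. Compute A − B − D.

A rooted plane tree on 13 nodes has 12 edges, and such trees are counted by C_12. So A = C_12 = 208012.
Stack-sortable permutations are exactly the 231-avoiding ones, counted by C_n; here n = 9. So B = C_9 = 4862.
With 10 = 2·5 people, non-crossing handshake pairings are non-crossing perfect matchings on a circle, counted by C_5. So D = C_5 = 42.
A − B − D = 208012 − 4862 − 42 = 203108.

203108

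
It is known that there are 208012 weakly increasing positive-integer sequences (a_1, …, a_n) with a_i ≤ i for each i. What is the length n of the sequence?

Such sub-staircase sequences of length n are counted by C_n. The Catalan number equal to 208012 is C_12.

12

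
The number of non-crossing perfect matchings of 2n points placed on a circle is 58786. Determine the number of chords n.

Non-crossing pairings of 2n points on a circle are counted by C_n. Since C_11 = 58786, the index is 11.

11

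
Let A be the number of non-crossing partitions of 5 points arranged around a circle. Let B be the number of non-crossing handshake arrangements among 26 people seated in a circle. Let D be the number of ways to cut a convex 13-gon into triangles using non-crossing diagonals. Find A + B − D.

Non-crossing partitions of an n-element set are counted by C_n; here n = 5. So A = C_5 = 42.
Non-crossing handshake pairings of 2n people are counted by C_n; 26 people gives n = 13. So B = C_13 = 742900.
A convex 13-gon is triangulated into 11 triangles, and the number of such triangulations is the Catalan number C_{13−2} = C_11. So D = C_11 = 58786.
A + B − D = 42 + 742900 − 58786 = 684156.

684156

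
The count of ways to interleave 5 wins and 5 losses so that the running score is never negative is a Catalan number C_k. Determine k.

5

Ballot sequences with n votes each where one side never trails are Dyck words, counted by C_n; here n = 5.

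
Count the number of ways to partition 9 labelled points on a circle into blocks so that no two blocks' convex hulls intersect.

Non-crossing partitions of an n-element set are counted by C_n; here n = 9.
C_9 = C(18,9)/10 = 48620/10 = 4862.

4862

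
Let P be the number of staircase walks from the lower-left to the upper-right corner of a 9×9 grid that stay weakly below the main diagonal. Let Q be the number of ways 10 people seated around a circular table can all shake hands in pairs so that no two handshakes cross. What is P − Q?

4820

Sub-diagonal monotone paths from (0,0) to (9,9) biject with Dyck paths of semilength 9, giving C_9. So P = C_9 = 4862.
Non-crossing handshake pairings of 2n people are counted by C_n; 10 people gives n = 5. So Q = C_5 = 42.
P − Q = 4862 − 42 = 4820.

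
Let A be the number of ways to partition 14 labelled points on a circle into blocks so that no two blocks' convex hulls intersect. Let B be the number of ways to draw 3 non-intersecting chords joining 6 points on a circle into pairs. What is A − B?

Non-crossing partitions of an n-element set are counted by C_n; here n = 14. So A = C_14 = 2674440.
Pairing 6 circle points by 3 non-crossing chords gives C_3 matchings. So B = C_3 = 5.
A − B = 2674440 − 5 = 2674435.

2674435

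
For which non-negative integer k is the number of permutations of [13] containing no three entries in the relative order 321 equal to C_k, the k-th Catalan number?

For any fixed pattern of length 3, the pattern-avoiding permutations of [13] number C_13.

13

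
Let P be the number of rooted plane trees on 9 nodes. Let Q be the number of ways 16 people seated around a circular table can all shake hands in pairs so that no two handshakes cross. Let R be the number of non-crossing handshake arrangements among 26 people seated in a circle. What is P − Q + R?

742900

A rooted plane tree on 9 nodes has 8 edges, and such trees are counted by C_8. So P = C_8 = 1430.
Non-crossing handshake pairings of 2n people are counted by C_n; 16 people gives n = 8. So Q = C_8 = 1430.
With 26 = 2·13 people, non-crossing handshake pairings are non-crossing perfect matchings on a circle, counted by C_13. So R = C_13 = 742900.
P − Q + R = 1430 − 1430 + 742900 = 742900.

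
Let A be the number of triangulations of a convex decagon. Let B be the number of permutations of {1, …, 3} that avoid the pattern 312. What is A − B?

1425

The number of triangulations of a 10-gon is the Catalan number C_8 (index = sides − 2). So A = C_8 = 1430.
For any fixed pattern of length 3, the pattern-avoiding permutations of [3] number C_3. So B = C_3 = 5.
A − B = 1430 − 5 = 1425.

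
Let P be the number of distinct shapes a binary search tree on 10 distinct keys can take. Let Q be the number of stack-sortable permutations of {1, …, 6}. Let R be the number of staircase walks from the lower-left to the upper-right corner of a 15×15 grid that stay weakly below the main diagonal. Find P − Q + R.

Rooted binary trees with 10 nodes (each child slot possibly empty) number C_10. So P = C_10 = 16796.
Stack-sortable permutations are exactly the 231-avoiding ones, counted by C_n; here n = 6. So Q = C_6 = 132.
Monotone paths in an n×n grid that stay weakly below the diagonal are counted by C_n; here n = 15. So R = C_15 = 9694845.
P − Q + R = 16796 − 132 + 9694845 = 9711509.

9711509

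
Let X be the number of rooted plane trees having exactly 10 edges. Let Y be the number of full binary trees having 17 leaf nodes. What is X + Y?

Rooted ordered trees with n edges are counted by C_n; here n = 10. So X = C_10 = 16796.
Full binary trees with 17 leaves have 17−1 = 16 internal nodes, so there are C_16 of them. So Y = C_16 = 35357670.
X + Y = 16796 + 35357670 = 35374466.

35374466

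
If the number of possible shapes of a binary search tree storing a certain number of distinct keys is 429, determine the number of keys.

7

Binary search tree shapes on n keys are counted by C_n. Since C_7 = 429, the index is 7.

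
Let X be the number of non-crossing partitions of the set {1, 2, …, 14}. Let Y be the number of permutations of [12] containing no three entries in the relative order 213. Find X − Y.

The non-crossing partitions of [14] form a lattice of size C_14. So X = C_14 = 2674440.
For any fixed pattern of length 3, the pattern-avoiding permutations of [12] number C_12. So Y = C_12 = 208012.
X − Y = 2674440 − 208012 = 2466428.

2466428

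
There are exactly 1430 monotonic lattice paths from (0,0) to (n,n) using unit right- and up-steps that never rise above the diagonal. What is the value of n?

Such diagonal-avoiding paths in an n×n grid are counted by C_n. The Catalan number equal to 1430 is C_8.

8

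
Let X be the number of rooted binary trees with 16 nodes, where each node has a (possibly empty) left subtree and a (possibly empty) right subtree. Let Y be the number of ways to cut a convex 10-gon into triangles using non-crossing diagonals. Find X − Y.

There are C_n binary search tree shapes on n keys; with n = 16 that is C_16. So X = C_16 = 35357670.
Triangulations of a convex m-gon are counted by C_{m−2}; with m = 10 this is C_8. So Y = C_8 = 1430.
X − Y = 35357670 − 1430 = 35356240.

35356240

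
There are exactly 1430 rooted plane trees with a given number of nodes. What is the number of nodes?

Rooted ordered trees on m nodes are counted by C_{m−1}. The Catalan number equal to 1430 is C_8.
So the index is 8, and the number of nodes is 8 + 1 = 9.

9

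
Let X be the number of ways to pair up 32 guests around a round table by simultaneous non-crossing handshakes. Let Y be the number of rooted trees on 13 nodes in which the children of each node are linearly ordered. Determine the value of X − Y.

35149658

With 32 = 2·16 people, non-crossing handshake pairings are non-crossing perfect matchings on a circle, counted by C_16. So X = C_16 = 35357670.
Rooted ordered (plane) trees on m nodes have m−1 edges and are counted by C_{m−1}; m = 13 gives C_12. So Y = C_12 = 208012.
X − Y = 35357670 − 208012 = 35149658.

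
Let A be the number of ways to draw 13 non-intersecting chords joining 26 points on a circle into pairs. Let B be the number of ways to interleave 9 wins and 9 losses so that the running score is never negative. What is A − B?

738038

Non-crossing perfect matchings of 2n points on a circle are counted by C_n; with 26 points, n = 13. So A = C_13 = 742900.
Ballot sequences with n votes each where one side never trails are Dyck words, counted by C_n; here n = 9. So B = C_9 = 4862.
A − B = 742900 − 4862 = 738038.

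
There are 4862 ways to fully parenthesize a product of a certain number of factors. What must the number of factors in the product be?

10

Parenthesizations of m factors are counted by C_{m−1}. The Catalan number equal to 4862 is C_9.
So the index is 9, and the number of factors is 9 + 1 = 10.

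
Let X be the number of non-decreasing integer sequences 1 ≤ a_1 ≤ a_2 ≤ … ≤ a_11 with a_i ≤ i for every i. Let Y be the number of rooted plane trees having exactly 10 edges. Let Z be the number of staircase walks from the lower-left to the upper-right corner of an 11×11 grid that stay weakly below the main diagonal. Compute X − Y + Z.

100776

Weakly increasing sequences with a_i ≤ i biject with Dyck paths of semilength 11, so there are C_11. So X = C_11 = 58786.
Rooted ordered trees with n edges are counted by C_n; here n = 10. So Y = C_10 = 16796.
Monotone paths in an n×n grid that stay weakly below the diagonal are counted by C_n; here n = 11. So Z = C_11 = 58786.
X − Y + Z = 58786 − 16796 + 58786 = 100776.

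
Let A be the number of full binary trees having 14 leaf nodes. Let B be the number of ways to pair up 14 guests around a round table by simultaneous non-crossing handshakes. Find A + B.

743329

Full binary trees with 14 leaves have 14−1 = 13 internal nodes, so there are C_13 of them. So A = C_13 = 742900.
With 14 = 2·7 people, non-crossing handshake pairings are non-crossing perfect matchings on a circle, counted by C_7. So B = C_7 = 429.
A + B = 742900 + 429 = 743329.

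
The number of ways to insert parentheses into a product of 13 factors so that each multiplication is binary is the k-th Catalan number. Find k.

12

Ways to associate a product of 13 factors correspond to binary trees on 13 leaves, so the count is C_12.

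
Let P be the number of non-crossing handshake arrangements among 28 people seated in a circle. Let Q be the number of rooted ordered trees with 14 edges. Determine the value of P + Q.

5348880

With 28 = 2·14 people, non-crossing handshake pairings are non-crossing perfect matchings on a circle, counted by C_14. So P = C_14 = 2674440.
Rooted ordered trees with n edges are counted by C_n; here n = 14. So Q = C_14 = 2674440.
P + Q = 2674440 + 2674440 = 5348880.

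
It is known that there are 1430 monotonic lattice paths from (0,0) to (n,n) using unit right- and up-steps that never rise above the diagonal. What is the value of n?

Such diagonal-avoiding paths in an n×n grid are counted by C_n, and C_8 = 1430.

8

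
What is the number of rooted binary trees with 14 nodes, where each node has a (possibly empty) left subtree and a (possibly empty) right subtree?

2674440

Binary trees (left/right distinguished) on n nodes are counted by C_n; here n = 14.
C_14 = C(28,14)/15 = 40116600/15 = 2674440.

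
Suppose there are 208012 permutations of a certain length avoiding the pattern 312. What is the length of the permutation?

Permutations of [n] avoiding a fixed length-3 pattern are counted by C_n; 208012 = C_12.

12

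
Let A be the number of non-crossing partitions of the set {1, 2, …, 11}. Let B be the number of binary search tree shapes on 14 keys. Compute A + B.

2733226

Non-crossing partitions of an n-element set are counted by C_n; here n = 11. So A = C_11 = 58786.
Binary trees (left/right distinguished) on n nodes are counted by C_n; here n = 14. So B = C_14 = 2674440.
A + B = 58786 + 2674440 = 2733226.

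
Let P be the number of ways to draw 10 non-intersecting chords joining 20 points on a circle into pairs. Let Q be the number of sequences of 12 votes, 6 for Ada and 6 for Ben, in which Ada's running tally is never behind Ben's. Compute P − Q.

16664

Pairing 20 circle points by 10 non-crossing chords gives C_10 matchings. So P = C_10 = 16796.
Ballot sequences with n votes each where one side never trails are Dyck words, counted by C_n; here n = 6. So Q = C_6 = 132.
P − Q = 16796 − 132 = 16664.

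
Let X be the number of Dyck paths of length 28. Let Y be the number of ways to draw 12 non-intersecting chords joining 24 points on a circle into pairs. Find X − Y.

A Dyck path with 14 up-steps and 14 down-steps has semilength 14, so there are C_14 of them. So X = C_14 = 2674440.
Pairing 24 circle points by 12 non-crossing chords gives C_12 matchings. So Y = C_12 = 208012.
X − Y = 2674440 − 208012 = 2466428.

2466428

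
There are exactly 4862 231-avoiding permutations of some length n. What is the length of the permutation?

Permutations of [n] avoiding a fixed length-3 pattern are counted by C_n; 4862 = C_9.

9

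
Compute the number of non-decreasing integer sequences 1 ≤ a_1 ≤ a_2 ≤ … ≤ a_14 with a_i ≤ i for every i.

Weakly increasing sequences with a_i ≤ i biject with Dyck paths of semilength 14, so there are C_14.
C_14 = C(28,14)/15 = 40116600/15 = 2674440.

2674440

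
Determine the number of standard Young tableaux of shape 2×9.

4862

Standard Young tableaux of shape 2×n are counted by C_n; here n = 9.
C_9 = C(18,9)/10 = 48620/10 = 4862.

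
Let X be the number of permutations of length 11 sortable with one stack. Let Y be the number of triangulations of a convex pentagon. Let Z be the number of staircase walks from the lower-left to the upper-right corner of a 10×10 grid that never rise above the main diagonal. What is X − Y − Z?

Stack-sortable permutations are exactly the 231-avoiding ones, counted by C_n; here n = 11. So X = C_11 = 58786.
A convex 5-gon is triangulated into 3 triangles, and the number of such triangulations is the Catalan number C_{5−2} = C_3. So Y = C_3 = 5.
Monotone paths in an n×n grid that stay weakly below the diagonal are counted by C_n; here n = 10. So Z = C_10 = 16796.
X − Y − Z = 58786 − 5 − 16796 = 41985.

41985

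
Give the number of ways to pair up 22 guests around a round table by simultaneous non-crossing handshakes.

Non-crossing handshake pairings of 2n people are counted by C_n; 22 people gives n = 11.
C_11 = C(22,11)/12 = 705432/12 = 58786.

58786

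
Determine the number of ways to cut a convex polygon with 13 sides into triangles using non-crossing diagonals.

The number of triangulations of a 13-gon is the Catalan number C_11 (index = sides − 2).
C_11 = C(22,11)/12 = 705432/12 = 58786.

58786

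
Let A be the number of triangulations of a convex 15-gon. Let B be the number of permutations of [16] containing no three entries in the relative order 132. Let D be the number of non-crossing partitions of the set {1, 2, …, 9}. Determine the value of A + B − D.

The number of triangulations of a 15-gon is the Catalan number C_13 (index = sides − 2). So A = C_13 = 742900.
For any fixed pattern of length 3, the pattern-avoiding permutations of [16] number C_16. So B = C_16 = 35357670.
The non-crossing partitions of [9] form a lattice of size C_9. So D = C_9 = 4862.
A + B − D = 742900 + 35357670 − 4862 = 36095708.

36095708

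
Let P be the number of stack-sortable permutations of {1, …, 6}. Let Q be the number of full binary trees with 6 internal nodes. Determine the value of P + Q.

264

Stack-sortable permutations are exactly the 231-avoiding ones, counted by C_n; here n = 6. So P = C_6 = 132.
The number of full binary trees on 6 internal nodes is the Catalan number C_6. So Q = C_6 = 132.
P + Q = 132 + 132 = 264.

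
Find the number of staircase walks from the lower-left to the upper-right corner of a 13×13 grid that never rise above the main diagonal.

742900

Monotone paths in an n×n grid that stay weakly below the diagonal are counted by C_n; here n = 13.
C_13 = C(26,13)/14 = 10400600/14 = 742900.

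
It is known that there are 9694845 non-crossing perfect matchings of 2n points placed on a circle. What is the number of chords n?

15

Non-crossing pairings of 2n points on a circle are counted by C_n, and C_15 = 9694845.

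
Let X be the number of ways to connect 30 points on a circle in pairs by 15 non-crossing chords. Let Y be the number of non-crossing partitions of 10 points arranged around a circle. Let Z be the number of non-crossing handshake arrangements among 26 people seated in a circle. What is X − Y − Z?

Pairing 30 circle points by 15 non-crossing chords gives C_15 matchings. So X = C_15 = 9694845.
The non-crossing partitions of [10] form a lattice of size C_10. So Y = C_10 = 16796.
With 26 = 2·13 people, non-crossing handshake pairings are non-crossing perfect matchings on a circle, counted by C_13. So Z = C_13 = 742900.
X − Y − Z = 9694845 − 16796 − 742900 = 8935149.

8935149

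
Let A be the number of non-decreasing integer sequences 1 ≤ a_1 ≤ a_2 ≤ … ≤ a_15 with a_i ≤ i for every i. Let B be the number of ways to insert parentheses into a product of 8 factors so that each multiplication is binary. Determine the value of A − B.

Such sub-staircase sequences of length n are counted by C_n; here n = 15. So A = C_15 = 9694845.
Ways to associate a product of 8 factors correspond to binary trees on 8 leaves, so the count is C_7. So B = C_7 = 429.
A − B = 9694845 − 429 = 9694416.

9694416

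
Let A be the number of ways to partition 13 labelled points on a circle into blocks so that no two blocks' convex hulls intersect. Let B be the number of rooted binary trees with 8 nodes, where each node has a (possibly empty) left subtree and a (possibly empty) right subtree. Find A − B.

741470

Non-crossing partitions of an n-element set are counted by C_n; here n = 13. So A = C_13 = 742900.
There are C_n binary search tree shapes on n keys; with n = 8 that is C_8. So B = C_8 = 1430.
A − B = 742900 − 1430 = 741470.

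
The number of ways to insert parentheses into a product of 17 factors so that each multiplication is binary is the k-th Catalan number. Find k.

Ways to associate a product of 17 factors correspond to binary trees on 17 leaves, so the count is C_16.

16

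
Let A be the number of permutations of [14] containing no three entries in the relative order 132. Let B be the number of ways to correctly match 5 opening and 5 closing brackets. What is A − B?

For any fixed pattern of length 3, the pattern-avoiding permutations of [14] number C_14. So A = C_14 = 2674440.
With 5 pairs the number of balanced bracket strings is the Catalan number C_5. So B = C_5 = 42.
A − B = 2674440 − 42 = 2674398.

2674398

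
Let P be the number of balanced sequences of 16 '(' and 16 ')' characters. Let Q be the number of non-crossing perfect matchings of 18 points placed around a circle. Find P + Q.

Balanced strings of n pairs of brackets are counted by C_n; here n = 16. So P = C_16 = 35357670.
Non-crossing perfect matchings of 2n points on a circle are counted by C_n; with 18 points, n = 9. So Q = C_9 = 4862.
P + Q = 35357670 + 4862 = 35362532.

35362532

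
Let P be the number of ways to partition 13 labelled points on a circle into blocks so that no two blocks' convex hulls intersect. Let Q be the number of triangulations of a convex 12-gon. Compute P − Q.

726104

The non-crossing partitions of [13] form a lattice of size C_13. So P = C_13 = 742900.
Triangulations of a convex m-gon are counted by C_{m−2}; with m = 12 this is C_10. So Q = C_10 = 16796.
P − Q = 742900 − 16796 = 726104.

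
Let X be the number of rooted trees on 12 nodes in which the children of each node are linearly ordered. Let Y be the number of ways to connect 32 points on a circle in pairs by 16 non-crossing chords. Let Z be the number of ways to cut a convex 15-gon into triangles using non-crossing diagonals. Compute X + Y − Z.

Rooted ordered (plane) trees on m nodes have m−1 edges and are counted by C_{m−1}; m = 12 gives C_11. So X = C_11 = 58786.
Pairing 32 circle points by 16 non-crossing chords gives C_16 matchings. So Y = C_16 = 35357670.
The number of triangulations of a 15-gon is the Catalan number C_13 (index = sides − 2). So Z = C_13 = 742900.
X + Y − Z = 58786 + 35357670 − 742900 = 34673556.

34673556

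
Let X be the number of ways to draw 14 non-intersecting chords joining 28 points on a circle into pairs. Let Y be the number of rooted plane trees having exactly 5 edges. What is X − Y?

Pairing 28 circle points by 14 non-crossing chords gives C_14 matchings. So X = C_14 = 2674440.
Rooted ordered trees with n edges are counted by C_n; here n = 5. So Y = C_5 = 42.
X − Y = 2674440 − 42 = 2674398.

2674398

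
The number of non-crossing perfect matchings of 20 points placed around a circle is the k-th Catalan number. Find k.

10

Non-crossing perfect matchings of 2n points on a circle are counted by C_n; with 20 points, n = 10.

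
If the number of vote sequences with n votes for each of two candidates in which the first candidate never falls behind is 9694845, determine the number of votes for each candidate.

15

Such ballot sequences with n votes each are counted by C_n; 9694845 = C_15.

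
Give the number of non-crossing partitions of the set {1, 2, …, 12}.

208012

Non-crossing partitions of an n-element set are counted by C_n; here n = 12.
C_12 = C_11 · 2(2·11+1)/(11+2) = 58786 · 46/13 = 208012.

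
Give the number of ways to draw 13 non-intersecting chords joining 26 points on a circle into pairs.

Non-crossing perfect matchings of 2n points on a circle are counted by C_n; with 26 points, n = 13.
C_13 = C(26,13)/14 = 10400600/14 = 742900.

742900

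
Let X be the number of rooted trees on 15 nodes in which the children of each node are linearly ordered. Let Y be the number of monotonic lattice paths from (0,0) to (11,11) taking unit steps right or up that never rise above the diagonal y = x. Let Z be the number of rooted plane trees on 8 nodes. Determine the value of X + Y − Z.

2732797

A rooted plane tree on 15 nodes has 14 edges, and such trees are counted by C_14. So X = C_14 = 2674440.
Monotone paths in an n×n grid that stay weakly below the diagonal are counted by C_n; here n = 11. So Y = C_11 = 58786.
Rooted ordered (plane) trees on m nodes have m−1 edges and are counted by C_{m−1}; m = 8 gives C_7. So Z = C_7 = 429.
X + Y − Z = 2674440 + 58786 − 429 = 2732797.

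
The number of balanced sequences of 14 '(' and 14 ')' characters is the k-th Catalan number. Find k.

A balanced arrangement of 14 bracket pairs is a Dyck word of semilength 14, so the count is C_14.

14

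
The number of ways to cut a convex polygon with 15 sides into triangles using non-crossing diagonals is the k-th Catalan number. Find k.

The number of triangulations of a 15-gon is the Catalan number C_13 (index = sides − 2).

13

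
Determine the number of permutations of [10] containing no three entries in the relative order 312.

16796

For any fixed pattern of length 3, the pattern-avoiding permutations of [10] number C_10.
C_10 = C(20,10)/11 = 184756/11 = 16796.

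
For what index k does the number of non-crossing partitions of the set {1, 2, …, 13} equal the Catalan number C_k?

13

The non-crossing partitions of [13] form a lattice of size C_13.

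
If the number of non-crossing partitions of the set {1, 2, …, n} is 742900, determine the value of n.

Non-crossing partitions of [n] are counted by C_n. The Catalan number equal to 742900 is C_13.

13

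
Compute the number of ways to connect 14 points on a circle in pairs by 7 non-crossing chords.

Non-crossing perfect matchings of 2n points on a circle are counted by C_n; with 14 points, n = 7.
C_7 = C_6 · 2(2·6+1)/(6+2) = 132 · 26/8 = 429.

429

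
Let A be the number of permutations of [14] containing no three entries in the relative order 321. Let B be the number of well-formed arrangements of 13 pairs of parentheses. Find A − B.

Permutations of [n] avoiding any single length-3 pattern are counted by C_n; here n = 14. So A = C_14 = 2674440.
A balanced arrangement of 13 bracket pairs is a Dyck word of semilength 13, so the count is C_13. So B = C_13 = 742900.
A − B = 2674440 − 742900 = 1931540.

1931540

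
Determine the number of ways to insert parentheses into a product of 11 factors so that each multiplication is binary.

16796

Ways to associate a product of 11 factors correspond to binary trees on 11 leaves, so the count is C_10.
C_10 = 16796.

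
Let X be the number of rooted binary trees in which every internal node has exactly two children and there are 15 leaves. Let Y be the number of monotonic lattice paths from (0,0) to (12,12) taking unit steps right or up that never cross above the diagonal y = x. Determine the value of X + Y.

2882452

A full binary tree with L leaves has L−1 internal nodes and is counted by C_{L−1}; L = 15 gives C_14. So X = C_14 = 2674440.
Monotone paths in an n×n grid that stay weakly below the diagonal are counted by C_n; here n = 12. So Y = C_12 = 208012.
X + Y = 2674440 + 208012 = 2882452.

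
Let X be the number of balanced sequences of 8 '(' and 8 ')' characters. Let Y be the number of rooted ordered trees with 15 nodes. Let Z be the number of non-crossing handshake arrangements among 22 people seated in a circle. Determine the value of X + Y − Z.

2617084

Balanced strings of n pairs of brackets are counted by C_n; here n = 8. So X = C_8 = 1430.
A rooted plane tree on 15 nodes has 14 edges, and such trees are counted by C_14. So Y = C_14 = 2674440.
Non-crossing handshake pairings of 2n people are counted by C_n; 22 people gives n = 11. So Z = C_11 = 58786.
X + Y − Z = 1430 + 2674440 − 58786 = 2617084.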